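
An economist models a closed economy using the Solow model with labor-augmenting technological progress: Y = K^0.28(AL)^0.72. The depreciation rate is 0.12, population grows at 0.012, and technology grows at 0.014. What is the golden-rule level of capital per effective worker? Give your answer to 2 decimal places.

k_gold ≈ 2.47

n + g + δ = 0.012 + 0.014 + 0.12 = 0.146.
Maximizing c = f(k) − (n+g+δ)·k gives f'(k) = n+g+δ, i.e. 0.28·k^(0.28−1) = 0.146, so k_gold = (0.28/0.146)^(1/0.72) ≈ 2.4705.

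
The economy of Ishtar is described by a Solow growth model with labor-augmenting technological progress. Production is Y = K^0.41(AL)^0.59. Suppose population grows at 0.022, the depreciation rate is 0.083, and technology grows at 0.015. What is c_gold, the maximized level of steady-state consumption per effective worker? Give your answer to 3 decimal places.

c_gold ≈ 1.386

n + g + δ = 0.022 + 0.015 + 0.083 = 0.12.
Maximizing c = f(k) − (n+g+δ)·k gives f'(k) = n+g+δ, i.e. 0.41·k^(0.41−1) = 0.12, so k_gold = (0.41/0.12)^(1/0.59) ≈ 8.0244.
y_gold = 8.0244^0.41 ≈ 2.3486.
c_gold = y_gold − (n+g+δ)·k_gold = 2.3486 − 0.12·8.0244 ≈ 1.3857.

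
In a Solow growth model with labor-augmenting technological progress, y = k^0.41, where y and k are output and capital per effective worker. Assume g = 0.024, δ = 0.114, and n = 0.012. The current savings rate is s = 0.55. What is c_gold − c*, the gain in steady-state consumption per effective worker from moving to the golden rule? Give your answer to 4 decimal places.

Δc ≈ 0.0766

Break-even investment rate: n + g + δ = 0.012 + 0.024 + 0.114 = 0.15.
Current steady state (s = 0.55): k* = (0.55/0.15)^(1/0.59) ≈ 9.0447, y* = 9.0447^0.41 ≈ 2.4667, c* = (1−0.55)·2.4667 ≈ 1.1100.
Maximizing c = f(k) − (n+g+δ)·k gives f'(k) = n+g+δ, i.e. 0.41·k^(0.41−1) = 0.15, so k_gold = (0.41/0.15)^(1/0.59) ≈ 5.4974.
y_gold = 5.4974^0.41 ≈ 2.0112, c_gold = y_gold − 0.15·k_gold ≈ 1.1866.
Gain: Δc = 1.1866 − 1.1100 ≈ 0.0766.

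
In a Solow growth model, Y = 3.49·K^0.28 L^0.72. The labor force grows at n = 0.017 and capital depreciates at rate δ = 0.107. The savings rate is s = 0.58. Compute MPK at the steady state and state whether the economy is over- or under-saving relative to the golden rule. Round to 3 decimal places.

over-saving; MPK ≈ 0.060

Break-even investment rate: n + δ = 0.017 + 0.107 = 0.124.
Steady-state k*: s·A·k^0.28 = 0.124·k gives k* = (0.58·3.49/0.124)^(1/0.72) ≈ 48.3602.
MPK = 0.28·3.49·48.3602^(-0.72) ≈ 0.0599.
MPK < n+δ = 0.124, so the economy is dynamically inefficient (over-saving).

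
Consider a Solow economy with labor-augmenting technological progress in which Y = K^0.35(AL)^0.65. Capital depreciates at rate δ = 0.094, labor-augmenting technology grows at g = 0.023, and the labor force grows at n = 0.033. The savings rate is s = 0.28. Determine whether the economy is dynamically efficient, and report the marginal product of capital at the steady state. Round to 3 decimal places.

The effective depreciation rate is n + g + δ = 0.033 + 0.023 + 0.094 = 0.15.
Steady-state k*: s·k^0.35 = 0.15·k gives k* = (0.28/0.15)^(1/0.65) ≈ 2.6123.
MPK = 0.35·2.6123^(-0.65) ≈ 0.1875.
MPK > n+g+δ = 0.15, so the economy is dynamically efficient (under-saving).

dynamically efficient; MPK ≈ 0.187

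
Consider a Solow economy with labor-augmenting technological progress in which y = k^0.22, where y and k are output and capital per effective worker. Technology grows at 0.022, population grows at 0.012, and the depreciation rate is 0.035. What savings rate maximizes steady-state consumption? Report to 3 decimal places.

n + g + δ = 0.012 + 0.022 + 0.035 = 0.069.
At the golden rule MPK = n+g+δ, and in any Cobb-Douglas steady state s = (n+g+δ)·k/y = MPK·k/y = capital's share 0.22.

s_gold = 0.220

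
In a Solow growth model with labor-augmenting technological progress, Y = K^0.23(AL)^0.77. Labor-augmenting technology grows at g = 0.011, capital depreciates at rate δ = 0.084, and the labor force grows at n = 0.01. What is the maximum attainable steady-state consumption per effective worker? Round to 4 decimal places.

Break-even investment rate: n + g + δ = 0.01 + 0.011 + 0.084 = 0.105.
Setting f'(k) = n+g+δ gives 0.23·k^(0.23−1) = 0.105, hence k_gold = (0.23/0.105)^(1/0.77) ≈ 2.7686.
y_gold = 2.7686^0.23 ≈ 1.2639.
c_gold = y_gold − (n+g+δ)·k_gold = 1.2639 − 0.105·2.7686 ≈ 0.9732.

c_gold ≈ 0.9732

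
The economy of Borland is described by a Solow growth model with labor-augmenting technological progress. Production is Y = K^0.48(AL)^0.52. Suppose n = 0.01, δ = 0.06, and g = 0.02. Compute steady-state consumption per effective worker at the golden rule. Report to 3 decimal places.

The effective depreciation rate is n + g + δ = 0.01 + 0.02 + 0.06 = 0.09.
Golden rule sets MPK = n+g+δ: 0.48·k^(0.48−1) = 0.09, so k_gold = (0.48/0.09)^(1/0.52) ≈ 25.0077.
y_gold = 25.0077^0.48 ≈ 4.6890.
c_gold = y_gold − (n+g+δ)·k_gold = 4.6890 − 0.09·25.0077 ≈ 2.4383.

c_gold ≈ 2.438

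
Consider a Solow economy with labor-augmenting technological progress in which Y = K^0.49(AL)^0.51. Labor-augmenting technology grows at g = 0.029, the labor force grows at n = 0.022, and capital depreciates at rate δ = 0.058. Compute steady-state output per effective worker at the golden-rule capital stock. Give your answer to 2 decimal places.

Capital per effective worker breaks even when investment replaces (n + g + δ)·k; here n + g + δ = 0.109.
Golden rule sets MPK = n+g+δ: 0.49·k^(0.49−1) = 0.109, so k_gold = (0.49/0.109)^(1/0.51) ≈ 19.0520.
Output: y_gold = k_gold^0.49 = 19.0520^0.49 ≈ 4.2381.

y_gold ≈ 4.24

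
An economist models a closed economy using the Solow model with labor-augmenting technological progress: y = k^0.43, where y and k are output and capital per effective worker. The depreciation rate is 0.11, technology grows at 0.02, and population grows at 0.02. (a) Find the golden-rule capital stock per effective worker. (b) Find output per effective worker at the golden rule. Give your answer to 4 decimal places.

Break-even investment rate: n + g + δ = 0.02 + 0.02 + 0.11 = 0.15.
Setting f'(k) = n+g+δ gives 0.43·k^(0.43−1) = 0.15, hence k_gold = (0.43/0.15)^(1/0.57) ≈ 6.3448.
y_gold = 6.3448^0.43 ≈ 2.2133.

(a) k_gold ≈ 6.3448; (b) y_gold ≈ 2.2133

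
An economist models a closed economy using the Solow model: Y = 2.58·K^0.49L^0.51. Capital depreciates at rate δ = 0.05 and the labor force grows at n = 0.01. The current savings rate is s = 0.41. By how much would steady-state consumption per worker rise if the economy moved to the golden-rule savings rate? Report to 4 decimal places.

Δc ≈ 0.6205

Break-even investment rate: n + δ = 0.01 + 0.05 = 0.06.
Current steady state (s = 0.41): k* = (0.41·2.58/0.06)^(1/0.51) ≈ 277.7359, y* = 2.58·277.7359^0.49 ≈ 40.6443, c* = (1−0.41)·40.6443 ≈ 23.9801.
Setting f'(k) = n+δ gives 0.49·2.58·k^(0.49−1) = 0.06, hence k_gold = (0.49·2.58/0.06)^(1/0.51) ≈ 393.9315.
y_gold = 2.58·393.9315^0.49 ≈ 48.2365, c_gold = y_gold − 0.06·k_gold ≈ 24.6006.
Gain: Δc = 24.6006 − 23.9801 ≈ 0.6205.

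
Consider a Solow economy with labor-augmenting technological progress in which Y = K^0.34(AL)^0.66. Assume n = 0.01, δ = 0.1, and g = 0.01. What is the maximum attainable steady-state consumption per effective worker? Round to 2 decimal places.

c_gold ≈ 1.13

The effective depreciation rate is n + g + δ = 0.01 + 0.01 + 0.1 = 0.12.
Setting f'(k) = n+g+δ gives 0.34·k^(0.34−1) = 0.12, hence k_gold = (0.34/0.12)^(1/0.66) ≈ 4.8451.
y_gold = 4.8451^0.34 ≈ 1.7100.
c_gold = y_gold − (n+g+δ)·k_gold = 1.7100 − 0.12·4.8451 ≈ 1.1286.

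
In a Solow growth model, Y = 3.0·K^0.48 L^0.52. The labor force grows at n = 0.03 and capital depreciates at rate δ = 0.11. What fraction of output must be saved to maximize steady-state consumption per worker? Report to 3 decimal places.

n + δ = 0.03 + 0.11 = 0.14.
At the golden rule MPK = n+δ, and in any Cobb-Douglas steady state s = (n+δ)·k/y = MPK·k/y = capital's share 0.48.

s_gold = 0.480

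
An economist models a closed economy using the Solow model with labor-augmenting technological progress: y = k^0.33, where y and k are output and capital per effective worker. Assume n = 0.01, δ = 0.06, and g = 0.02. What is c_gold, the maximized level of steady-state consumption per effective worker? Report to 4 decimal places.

c_gold ≈ 1.2706

Break-even investment rate: n + g + δ = 0.01 + 0.02 + 0.06 = 0.09.
At the golden rule the marginal product of capital equals n+g+δ: 0.33·k^(0.33−1) = 0.09. Solving, k_gold = (0.33/0.09)^(1/0.67) ≈ 6.9534.
y_gold = 6.9534^0.33 ≈ 1.8964.
c_gold = y_gold − (n+g+δ)·k_gold = 1.8964 − 0.09·6.9534 ≈ 1.2706.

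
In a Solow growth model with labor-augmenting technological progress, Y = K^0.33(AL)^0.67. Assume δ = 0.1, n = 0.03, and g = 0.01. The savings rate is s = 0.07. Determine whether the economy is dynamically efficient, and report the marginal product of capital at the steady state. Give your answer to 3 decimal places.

n + g + δ = 0.03 + 0.01 + 0.1 = 0.14.
Steady-state k*: s·k^0.33 = 0.14·k gives k* = (0.07/0.14)^(1/0.67) ≈ 0.3554.
MPK = 0.33·0.3554^(-0.67) ≈ 0.6600.
MPK > n+g+δ = 0.14, so the economy is dynamically efficient (under-saving).

dynamically efficient; MPK ≈ 0.660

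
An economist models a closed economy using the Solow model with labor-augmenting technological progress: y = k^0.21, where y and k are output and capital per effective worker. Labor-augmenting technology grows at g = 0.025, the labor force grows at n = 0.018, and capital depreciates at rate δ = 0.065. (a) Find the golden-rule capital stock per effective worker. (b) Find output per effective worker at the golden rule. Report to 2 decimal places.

The effective depreciation rate is n + g + δ = 0.018 + 0.025 + 0.065 = 0.108.
Setting f'(k) = n+g+δ gives 0.21·k^(0.21−1) = 0.108, hence k_gold = (0.21/0.108)^(1/0.79) ≈ 2.3204.
y_gold = 2.3204^0.21 ≈ 1.1934.

(a) k_gold ≈ 2.32; (b) y_gold ≈ 1.19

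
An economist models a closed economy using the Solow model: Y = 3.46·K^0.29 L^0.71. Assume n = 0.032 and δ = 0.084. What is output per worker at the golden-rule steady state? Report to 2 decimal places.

n + δ = 0.032 + 0.084 = 0.116.
At the golden rule the marginal product of capital equals n+δ: 0.29·3.46·k^(0.29−1) = 0.116. Solving, k_gold = (0.29·3.46/0.116)^(1/0.71) ≈ 20.8805.
Output: y_gold = 3.46·k_gold^0.29 = 3.46·20.8805^0.29 ≈ 8.3522.

y_gold ≈ 8.35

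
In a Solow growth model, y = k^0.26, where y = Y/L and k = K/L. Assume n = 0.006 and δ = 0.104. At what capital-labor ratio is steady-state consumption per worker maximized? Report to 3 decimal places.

Capital per worker breaks even when investment replaces (n + δ)·k; here n + δ = 0.11.
Maximizing c = f(k) − (n+δ)·k gives f'(k) = n+δ, i.e. 0.26·k^(0.26−1) = 0.11, so k_gold = (0.26/0.11)^(1/0.74) ≈ 3.1977.

k_gold ≈ 3.198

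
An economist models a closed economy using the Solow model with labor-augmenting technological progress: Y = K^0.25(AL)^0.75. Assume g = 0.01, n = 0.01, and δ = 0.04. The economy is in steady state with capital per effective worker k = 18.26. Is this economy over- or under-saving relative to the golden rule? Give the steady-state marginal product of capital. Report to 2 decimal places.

over-saving; MPK ≈ 0.03

Capital per effective worker breaks even when investment replaces (n + g + δ)·k; here n + g + δ = 0.06.
MPK = 0.25·k^(0.25−1) = 0.25·18.26^(-0.75) ≈ 0.0283.
MPK < 0.06, so the economy is dynamically inefficient (over-saving).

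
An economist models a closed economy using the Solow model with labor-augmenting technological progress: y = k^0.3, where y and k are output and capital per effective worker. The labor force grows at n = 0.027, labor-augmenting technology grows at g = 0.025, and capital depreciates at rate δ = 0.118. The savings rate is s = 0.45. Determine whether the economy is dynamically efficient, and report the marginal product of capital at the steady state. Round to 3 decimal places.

dynamically inefficient; MPK ≈ 0.113

Break-even investment rate: n + g + δ = 0.027 + 0.025 + 0.118 = 0.17.
Steady-state k*: s·k^0.3 = 0.17·k gives k* = (0.45/0.17)^(1/0.7) ≈ 4.0174.
MPK = 0.3·4.0174^(-0.7) ≈ 0.1133.
MPK < n+g+δ = 0.17, so the economy is dynamically inefficient (over-saving).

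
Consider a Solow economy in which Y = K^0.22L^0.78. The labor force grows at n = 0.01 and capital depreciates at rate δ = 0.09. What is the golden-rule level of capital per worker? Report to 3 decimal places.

n + δ = 0.01 + 0.09 = 0.1.
Maximizing c = f(k) − (n+δ)·k gives f'(k) = n+δ, i.e. 0.22·k^(0.22−1) = 0.1, so k_gold = (0.22/0.1)^(1/0.78) ≈ 2.7479.

k_gold ≈ 2.748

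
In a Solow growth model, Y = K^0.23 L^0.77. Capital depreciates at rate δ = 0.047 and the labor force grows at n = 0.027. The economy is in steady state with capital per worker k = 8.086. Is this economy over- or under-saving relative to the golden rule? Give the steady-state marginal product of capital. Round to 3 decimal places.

The effective depreciation rate is n + δ = 0.027 + 0.047 = 0.074.
MPK = 0.23·k^(0.23−1) = 0.23·8.086^(-0.77) ≈ 0.0460.
MPK < 0.074, so the economy is dynamically inefficient (over-saving).

over-saving; MPK ≈ 0.046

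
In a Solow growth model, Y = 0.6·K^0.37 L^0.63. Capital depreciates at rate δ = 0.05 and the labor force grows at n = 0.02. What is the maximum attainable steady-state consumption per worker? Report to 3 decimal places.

Capital per worker breaks even when investment replaces (n + δ)·k; here n + δ = 0.07.
Golden rule sets MPK = n+δ: 0.37·0.6·k^(0.37−1) = 0.07, so k_gold = (0.37·0.6/0.07)^(1/0.63) ≈ 6.2466.
y_gold = 0.6·6.2466^0.37 ≈ 1.1818.
c_gold = y_gold − (n+δ)·k_gold = 1.1818 − 0.07·6.2466 ≈ 0.7445.

c_gold ≈ 0.745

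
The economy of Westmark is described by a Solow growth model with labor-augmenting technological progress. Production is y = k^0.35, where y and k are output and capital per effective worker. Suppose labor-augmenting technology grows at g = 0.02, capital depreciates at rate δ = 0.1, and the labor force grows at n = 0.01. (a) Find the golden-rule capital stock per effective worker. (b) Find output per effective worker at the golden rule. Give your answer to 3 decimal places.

(a) k_gold ≈ 4.589; (b) y_gold ≈ 1.705

Break-even investment rate: n + g + δ = 0.01 + 0.02 + 0.1 = 0.13.
Maximizing c = f(k) − (n+g+δ)·k gives f'(k) = n+g+δ, i.e. 0.35·k^(0.35−1) = 0.13, so k_gold = (0.35/0.13)^(1/0.65) ≈ 4.5891.
y_gold = 4.5891^0.35 ≈ 1.7045.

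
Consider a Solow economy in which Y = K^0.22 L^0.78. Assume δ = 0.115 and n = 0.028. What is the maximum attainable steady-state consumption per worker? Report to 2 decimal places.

c_gold ≈ 0.88

Capital per worker breaks even when investment replaces (n + δ)·k; here n + δ = 0.143.
At the golden rule the marginal product of capital equals n+δ: 0.22·k^(0.22−1) = 0.143. Solving, k_gold = (0.22/0.143)^(1/0.78) ≈ 1.7372.
y_gold = 1.7372^0.22 ≈ 1.1292.
c_gold = y_gold − (n+δ)·k_gold = 1.1292 − 0.143·1.7372 ≈ 0.8808.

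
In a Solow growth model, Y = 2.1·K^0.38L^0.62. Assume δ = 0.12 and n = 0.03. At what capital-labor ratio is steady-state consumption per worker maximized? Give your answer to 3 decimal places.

n + δ = 0.03 + 0.12 = 0.15.
At the golden rule the marginal product of capital equals n+δ: 0.38·2.1·k^(0.38−1) = 0.15. Solving, k_gold = (0.38·2.1/0.15)^(1/0.62) ≈ 14.8192.

k_gold ≈ 14.819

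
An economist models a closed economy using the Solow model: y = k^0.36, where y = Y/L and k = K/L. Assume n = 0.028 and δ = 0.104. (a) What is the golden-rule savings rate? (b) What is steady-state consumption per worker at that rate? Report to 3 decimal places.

(a) s_gold = 0.360; (b) c_gold ≈ 1.125

The effective depreciation rate is n + δ = 0.028 + 0.104 = 0.132.
For Cobb-Douglas, s_gold equals capital's share: s_gold = 0.36.
Maximizing c = f(k) − (n+δ)·k gives f'(k) = n+δ, i.e. 0.36·k^(0.36−1) = 0.132, so k_gold = (0.36/0.132)^(1/0.64) ≈ 4.7954.
y_gold = 4.7954^0.36 ≈ 1.7583; c_gold = (1−0.36)·y_gold ≈ 1.1253.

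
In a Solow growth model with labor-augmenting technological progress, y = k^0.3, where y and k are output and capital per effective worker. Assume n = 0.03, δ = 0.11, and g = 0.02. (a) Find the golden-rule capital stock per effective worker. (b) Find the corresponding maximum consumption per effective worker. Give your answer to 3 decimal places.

Break-even investment rate: n + g + δ = 0.03 + 0.02 + 0.11 = 0.16.
Maximizing c = f(k) − (n+g+δ)·k gives f'(k) = n+g+δ, i.e. 0.3·k^(0.3−1) = 0.16, so k_gold = (0.3/0.16)^(1/0.7) ≈ 2.4547.
y_gold = 2.4547^0.3 ≈ 1.3092; c_gold = y_gold − 0.16·k_gold ≈ 0.9164.

(a) k_gold ≈ 2.455; (b) c_gold ≈ 0.916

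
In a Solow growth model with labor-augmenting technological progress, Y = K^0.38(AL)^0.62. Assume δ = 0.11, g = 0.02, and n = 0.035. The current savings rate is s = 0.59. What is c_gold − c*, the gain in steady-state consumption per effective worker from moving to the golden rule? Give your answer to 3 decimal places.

Δc ≈ 0.139

n + g + δ = 0.035 + 0.02 + 0.11 = 0.165.
Current steady state (s = 0.59): k* = (0.59/0.165)^(1/0.62) ≈ 7.8078, y* = 7.8078^0.38 ≈ 2.1835, c* = (1−0.59)·2.1835 ≈ 0.8953.
Golden rule sets MPK = n+g+δ: 0.38·k^(0.38−1) = 0.165, so k_gold = (0.38/0.165)^(1/0.62) ≈ 3.8402.
y_gold = 3.8402^0.38 ≈ 1.6675, c_gold = y_gold − 0.165·k_gold ≈ 1.0338.
Gain: Δc = 1.0338 − 0.8953 ≈ 0.1386.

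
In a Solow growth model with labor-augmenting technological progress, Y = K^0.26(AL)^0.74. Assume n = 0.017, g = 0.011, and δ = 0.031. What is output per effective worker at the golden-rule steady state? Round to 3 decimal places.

y_gold ≈ 1.684

The effective depreciation rate is n + g + δ = 0.017 + 0.011 + 0.031 = 0.059.
Maximizing c = f(k) − (n+g+δ)·k gives f'(k) = n+g+δ, i.e. 0.26·k^(0.26−1) = 0.059, so k_gold = (0.26/0.059)^(1/0.74) ≈ 7.4205.
Output: y_gold = k_gold^0.26 = 7.4205^0.26 ≈ 1.6839.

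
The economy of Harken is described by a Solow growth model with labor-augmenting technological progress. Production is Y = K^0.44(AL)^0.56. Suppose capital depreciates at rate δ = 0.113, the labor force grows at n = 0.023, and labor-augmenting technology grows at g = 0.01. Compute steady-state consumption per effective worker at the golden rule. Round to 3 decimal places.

n + g + δ = 0.023 + 0.01 + 0.113 = 0.146.
Maximizing c = f(k) − (n+g+δ)·k gives f'(k) = n+g+δ, i.e. 0.44·k^(0.44−1) = 0.146, so k_gold = (0.44/0.146)^(1/0.56) ≈ 7.1703.
y_gold = 7.1703^0.44 ≈ 2.3792.
c_gold = y_gold − (n+g+δ)·k_gold = 2.3792 − 0.146·7.1703 ≈ 1.3324.

c_gold ≈ 1.332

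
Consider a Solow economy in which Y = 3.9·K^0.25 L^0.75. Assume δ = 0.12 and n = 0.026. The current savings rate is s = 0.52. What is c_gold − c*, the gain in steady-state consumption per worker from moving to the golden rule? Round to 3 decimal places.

Capital per worker breaks even when investment replaces (n + δ)·k; here n + δ = 0.146.
Current steady state (s = 0.52): k* = (0.52·3.9/0.146)^(1/0.75) ≈ 33.3903, y* = 3.9·33.3903^0.25 ≈ 9.3750, c* = (1−0.52)·9.3750 ≈ 4.5000.
At the golden rule the marginal product of capital equals n+δ: 0.25·3.9·k^(0.25−1) = 0.146. Solving, k_gold = (0.25·3.9/0.146)^(1/0.75) ≈ 12.5758.
y_gold = 3.9·12.5758^0.25 ≈ 7.3443, c_gold = y_gold − 0.146·k_gold ≈ 5.5082.
Gain: Δc = 5.5082 − 4.5000 ≈ 1.0082.

Δc ≈ 1.008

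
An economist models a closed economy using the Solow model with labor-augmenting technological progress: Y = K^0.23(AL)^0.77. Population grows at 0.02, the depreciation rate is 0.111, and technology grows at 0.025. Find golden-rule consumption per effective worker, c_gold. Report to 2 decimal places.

Capital per effective worker breaks even when investment replaces (n + g + δ)·k; here n + g + δ = 0.156.
Maximizing c = f(k) − (n+g+δ)·k gives f'(k) = n+g+δ, i.e. 0.23·k^(0.23−1) = 0.156, so k_gold = (0.23/0.156)^(1/0.77) ≈ 1.6556.
y_gold = 1.6556^0.23 ≈ 1.1230.
c_gold = y_gold − (n+g+δ)·k_gold = 1.1230 − 0.156·1.6556 ≈ 0.8647.

c_gold ≈ 0.86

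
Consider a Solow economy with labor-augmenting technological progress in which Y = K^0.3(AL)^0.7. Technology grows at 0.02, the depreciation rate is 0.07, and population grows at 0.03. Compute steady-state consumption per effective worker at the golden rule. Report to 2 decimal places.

n + g + δ = 0.03 + 0.02 + 0.07 = 0.12.
Maximizing c = f(k) − (n+g+δ)·k gives f'(k) = n+g+δ, i.e. 0.3·k^(0.3−1) = 0.12, so k_gold = (0.3/0.12)^(1/0.7) ≈ 3.7024.
y_gold = 3.7024^0.3 ≈ 1.4810.
c_gold = y_gold − (n+g+δ)·k_gold = 1.4810 − 0.12·3.7024 ≈ 1.0367.

c_gold ≈ 1.04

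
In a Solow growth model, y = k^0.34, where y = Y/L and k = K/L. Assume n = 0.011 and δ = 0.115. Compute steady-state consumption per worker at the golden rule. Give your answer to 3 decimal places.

Capital per worker breaks even when investment replaces (n + δ)·k; here n + δ = 0.126.
Maximizing c = f(k) − (n+δ)·k gives f'(k) = n+δ, i.e. 0.34·k^(0.34−1) = 0.126, so k_gold = (0.34/0.126)^(1/0.66) ≈ 4.4998.
y_gold = 4.4998^0.34 ≈ 1.6676.
c_gold = y_gold − (n+δ)·k_gold = 1.6676 − 0.126·4.4998 ≈ 1.1006.

c_gold ≈ 1.101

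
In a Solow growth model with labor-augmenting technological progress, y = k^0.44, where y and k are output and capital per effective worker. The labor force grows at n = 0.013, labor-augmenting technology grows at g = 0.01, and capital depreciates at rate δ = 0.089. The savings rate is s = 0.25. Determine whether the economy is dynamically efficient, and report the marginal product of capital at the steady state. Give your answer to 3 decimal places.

dynamically efficient; MPK ≈ 0.197

Capital per effective worker breaks even when investment replaces (n + g + δ)·k; here n + g + δ = 0.112.
Steady-state k*: s·k^0.44 = 0.112·k gives k* = (0.25/0.112)^(1/0.56) ≈ 4.1949.
MPK = 0.44·4.1949^(-0.56) ≈ 0.1971.
MPK > n+g+δ = 0.112, so the economy is dynamically efficient (under-saving).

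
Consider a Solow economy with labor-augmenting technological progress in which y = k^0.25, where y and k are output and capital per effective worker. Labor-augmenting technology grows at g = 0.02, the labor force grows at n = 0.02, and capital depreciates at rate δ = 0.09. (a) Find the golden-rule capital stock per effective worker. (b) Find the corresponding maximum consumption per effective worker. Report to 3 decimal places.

(a) k_gold ≈ 2.391; (b) c_gold ≈ 0.933

Break-even investment rate: n + g + δ = 0.02 + 0.02 + 0.09 = 0.13.
Setting f'(k) = n+g+δ gives 0.25·k^(0.25−1) = 0.13, hence k_gold = (0.25/0.13)^(1/0.75) ≈ 2.3915.
y_gold = 2.3915^0.25 ≈ 1.2436; c_gold = y_gold − 0.13·k_gold ≈ 0.9327.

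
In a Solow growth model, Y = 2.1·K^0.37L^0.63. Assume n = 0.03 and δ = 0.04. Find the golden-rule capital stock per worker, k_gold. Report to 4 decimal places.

k_gold ≈ 45.6292

n + δ = 0.03 + 0.04 = 0.07.
Maximizing c = f(k) − (n+δ)·k gives f'(k) = n+δ, i.e. 0.37·2.1·k^(0.37−1) = 0.07, so k_gold = (0.37·2.1/0.07)^(1/0.63) ≈ 45.6292.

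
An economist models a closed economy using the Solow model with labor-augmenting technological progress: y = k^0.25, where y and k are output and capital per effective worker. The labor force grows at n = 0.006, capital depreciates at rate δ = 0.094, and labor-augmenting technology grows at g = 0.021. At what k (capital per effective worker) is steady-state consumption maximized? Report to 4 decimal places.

k_gold ≈ 2.6315

Capital per effective worker breaks even when investment replaces (n + g + δ)·k; here n + g + δ = 0.121.
Golden rule sets MPK = n+g+δ: 0.25·k^(0.25−1) = 0.121, so k_gold = (0.25/0.121)^(1/0.75) ≈ 2.6315.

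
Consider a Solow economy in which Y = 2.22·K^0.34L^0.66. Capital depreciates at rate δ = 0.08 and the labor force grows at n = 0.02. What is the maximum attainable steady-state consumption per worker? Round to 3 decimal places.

n + δ = 0.02 + 0.08 = 0.1.
Maximizing c = f(k) − (n+δ)·k gives f'(k) = n+δ, i.e. 0.34·2.22·k^(0.34−1) = 0.1, so k_gold = (0.34·2.22/0.1)^(1/0.66) ≈ 21.3820.
y_gold = 2.22·21.3820^0.34 ≈ 6.2888.
c_gold = y_gold − (n+δ)·k_gold = 6.2888 − 0.1·21.3820 ≈ 4.1506.

c_gold ≈ 4.151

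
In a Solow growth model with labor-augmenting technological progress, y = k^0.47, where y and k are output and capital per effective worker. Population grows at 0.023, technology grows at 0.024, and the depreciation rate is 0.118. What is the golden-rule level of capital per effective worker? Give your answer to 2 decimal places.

Capital per effective worker breaks even when investment replaces (n + g + δ)·k; here n + g + δ = 0.165.
Golden rule sets MPK = n+g+δ: 0.47·k^(0.47−1) = 0.165, so k_gold = (0.47/0.165)^(1/0.53) ≈ 7.2071.

k_gold ≈ 7.21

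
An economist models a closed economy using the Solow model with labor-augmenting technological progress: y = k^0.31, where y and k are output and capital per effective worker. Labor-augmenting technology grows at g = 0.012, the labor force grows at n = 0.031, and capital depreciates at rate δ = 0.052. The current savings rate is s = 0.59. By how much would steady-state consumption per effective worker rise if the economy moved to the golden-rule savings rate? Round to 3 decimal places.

n + g + δ = 0.031 + 0.012 + 0.052 = 0.095.
Current steady state (s = 0.59): k* = (0.59/0.095)^(1/0.69) ≈ 14.1079, y* = 14.1079^0.31 ≈ 2.2716, c* = (1−0.59)·2.2716 ≈ 0.9314.
At the golden rule the marginal product of capital equals n+g+δ: 0.31·k^(0.31−1) = 0.095. Solving, k_gold = (0.31/0.095)^(1/0.69) ≈ 5.5514.
y_gold = 5.5514^0.31 ≈ 1.7012, c_gold = y_gold − 0.095·k_gold ≈ 1.1739.
Gain: Δc = 1.1739 − 0.9314 ≈ 0.2425.

Δc ≈ 0.242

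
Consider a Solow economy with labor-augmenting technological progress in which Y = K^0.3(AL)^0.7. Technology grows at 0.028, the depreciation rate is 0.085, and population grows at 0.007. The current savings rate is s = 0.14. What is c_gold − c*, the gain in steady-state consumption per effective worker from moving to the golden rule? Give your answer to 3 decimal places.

n + g + δ = 0.007 + 0.028 + 0.085 = 0.12.
Current steady state (s = 0.14): k* = (0.14/0.12)^(1/0.7) ≈ 1.2463, y* = 1.2463^0.3 ≈ 1.0683, c* = (1−0.14)·1.0683 ≈ 0.9187.
Setting f'(k) = n+g+δ gives 0.3·k^(0.3−1) = 0.12, hence k_gold = (0.3/0.12)^(1/0.7) ≈ 3.7024.
y_gold = 3.7024^0.3 ≈ 1.4810, c_gold = y_gold − 0.12·k_gold ≈ 1.0367.
Gain: Δc = 1.0367 − 0.9187 ≈ 0.1179.

Δc ≈ 0.118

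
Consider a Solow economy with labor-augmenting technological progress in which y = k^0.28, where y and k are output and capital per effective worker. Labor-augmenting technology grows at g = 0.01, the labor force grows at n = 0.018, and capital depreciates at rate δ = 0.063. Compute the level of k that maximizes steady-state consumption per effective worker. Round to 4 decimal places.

k_gold ≈ 4.7636

Break-even investment rate: n + g + δ = 0.018 + 0.01 + 0.063 = 0.091.
Golden rule sets MPK = n+g+δ: 0.28·k^(0.28−1) = 0.091, so k_gold = (0.28/0.091)^(1/0.72) ≈ 4.7636.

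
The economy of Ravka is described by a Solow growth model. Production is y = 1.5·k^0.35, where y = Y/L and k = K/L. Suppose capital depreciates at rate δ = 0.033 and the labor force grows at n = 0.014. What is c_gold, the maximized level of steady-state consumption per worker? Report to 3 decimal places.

The effective depreciation rate is n + δ = 0.014 + 0.033 = 0.047.
At the golden rule the marginal product of capital equals n+δ: 0.35·1.5·k^(0.35−1) = 0.047. Solving, k_gold = (0.35·1.5/0.047)^(1/0.65) ≈ 40.9640.
y_gold = 1.5·40.9640^0.35 ≈ 5.5009.
c_gold = y_gold − (n+δ)·k_gold = 5.5009 − 0.047·40.9640 ≈ 3.5756.

c_gold ≈ 3.576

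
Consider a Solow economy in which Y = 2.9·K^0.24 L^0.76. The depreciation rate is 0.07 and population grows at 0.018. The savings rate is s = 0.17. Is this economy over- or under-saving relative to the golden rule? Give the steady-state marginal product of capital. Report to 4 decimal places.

under-saving; MPK ≈ 0.1242

The effective depreciation rate is n + δ = 0.018 + 0.07 = 0.088.
Steady-state k*: s·A·k^0.24 = 0.088·k gives k* = (0.17·2.9/0.088)^(1/0.76) ≈ 9.6536.
MPK = 0.24·2.9·9.6536^(-0.76) ≈ 0.1242.
MPK > n+δ = 0.088, so the economy is dynamically efficient (under-saving).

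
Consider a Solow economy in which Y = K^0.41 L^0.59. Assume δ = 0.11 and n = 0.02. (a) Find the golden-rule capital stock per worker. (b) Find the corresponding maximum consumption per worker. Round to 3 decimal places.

Break-even investment rate: n + δ = 0.02 + 0.11 = 0.13.
At the golden rule the marginal product of capital equals n+δ: 0.41·k^(0.41−1) = 0.13. Solving, k_gold = (0.41/0.13)^(1/0.59) ≈ 7.0064.
y_gold = 7.0064^0.41 ≈ 2.2215; c_gold = y_gold − 0.13·k_gold ≈ 1.3107.

(a) k_gold ≈ 7.006; (b) c_gold ≈ 1.311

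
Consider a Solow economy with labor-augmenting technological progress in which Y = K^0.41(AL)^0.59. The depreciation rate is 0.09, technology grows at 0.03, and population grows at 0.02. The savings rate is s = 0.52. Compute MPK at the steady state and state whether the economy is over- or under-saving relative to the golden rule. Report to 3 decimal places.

n + g + δ = 0.02 + 0.03 + 0.09 = 0.14.
Steady-state k*: s·k^0.41 = 0.14·k gives k* = (0.52/0.14)^(1/0.59) ≈ 9.2446.
MPK = 0.41·9.2446^(-0.59) ≈ 0.1104.
MPK < n+g+δ = 0.14, so the economy is dynamically inefficient (over-saving).

over-saving; MPK ≈ 0.110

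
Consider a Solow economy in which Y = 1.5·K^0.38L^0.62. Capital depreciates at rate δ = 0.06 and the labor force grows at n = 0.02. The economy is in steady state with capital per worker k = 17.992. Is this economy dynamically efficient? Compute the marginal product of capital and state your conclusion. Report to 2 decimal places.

n + δ = 0.02 + 0.06 = 0.08.
MPK = 0.38·1.5·k^(0.38−1) = 0.38·1.5·17.992^(-0.62) ≈ 0.0950.
MPK > 0.08, so the economy is dynamically efficient (under-saving).

dynamically efficient; MPK ≈ 0.10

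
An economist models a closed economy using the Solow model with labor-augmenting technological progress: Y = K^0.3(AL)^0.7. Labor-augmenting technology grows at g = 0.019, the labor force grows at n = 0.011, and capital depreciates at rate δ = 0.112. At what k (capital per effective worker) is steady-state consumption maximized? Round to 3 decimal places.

k_gold ≈ 2.911

The effective depreciation rate is n + g + δ = 0.011 + 0.019 + 0.112 = 0.142.
Maximizing c = f(k) − (n+g+δ)·k gives f'(k) = n+g+δ, i.e. 0.3·k^(0.3−1) = 0.142, so k_gold = (0.3/0.142)^(1/0.7) ≈ 2.9110.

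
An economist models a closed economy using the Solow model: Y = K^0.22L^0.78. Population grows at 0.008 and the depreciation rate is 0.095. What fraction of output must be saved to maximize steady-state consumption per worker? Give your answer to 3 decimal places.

s_gold = 0.220

Capital per worker breaks even when investment replaces (n + δ)·k; here n + δ = 0.103.
At the golden rule MPK = n+δ, and in any Cobb-Douglas steady state s = (n+δ)·k/y = MPK·k/y = capital's share 0.22.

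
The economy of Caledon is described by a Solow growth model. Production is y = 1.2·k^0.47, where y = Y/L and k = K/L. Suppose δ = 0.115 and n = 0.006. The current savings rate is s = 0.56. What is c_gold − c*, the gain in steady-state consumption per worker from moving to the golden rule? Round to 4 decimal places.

Δc ≈ 0.0754

n + δ = 0.006 + 0.115 = 0.121.
Current steady state (s = 0.56): k* = (0.56·1.2/0.121)^(1/0.53) ≈ 25.4024, y* = 1.2·25.4024^0.47 ≈ 5.4887, c* = (1−0.56)·5.4887 ≈ 2.4150.
At the golden rule the marginal product of capital equals n+δ: 0.47·1.2·k^(0.47−1) = 0.121. Solving, k_gold = (0.47·1.2/0.121)^(1/0.53) ≈ 18.2519.
y_gold = 1.2·18.2519^0.47 ≈ 4.6989, c_gold = y_gold − 0.121·k_gold ≈ 2.4904.
Gain: Δc = 2.4904 − 2.4150 ≈ 0.0754.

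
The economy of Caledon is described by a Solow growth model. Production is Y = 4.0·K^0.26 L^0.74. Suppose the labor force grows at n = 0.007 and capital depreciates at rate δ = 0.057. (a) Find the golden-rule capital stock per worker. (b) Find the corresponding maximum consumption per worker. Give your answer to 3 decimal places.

n + δ = 0.007 + 0.057 = 0.064.
Golden rule sets MPK = n+δ: 0.26·4.0·k^(0.26−1) = 0.064, so k_gold = (0.26·4.0/0.064)^(1/0.74) ≈ 43.2801.
y_gold = 4.0·43.2801^0.26 ≈ 10.6536; c_gold = y_gold − 0.064·k_gold ≈ 7.8836.

(a) k_gold ≈ 43.280; (b) c_gold ≈ 7.884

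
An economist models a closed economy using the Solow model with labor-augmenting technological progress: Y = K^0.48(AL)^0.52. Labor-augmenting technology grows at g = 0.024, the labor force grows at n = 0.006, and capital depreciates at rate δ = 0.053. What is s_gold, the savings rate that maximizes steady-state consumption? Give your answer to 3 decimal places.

The effective depreciation rate is n + g + δ = 0.006 + 0.024 + 0.053 = 0.083.
At the golden rule MPK = n+g+δ, and in any Cobb-Douglas steady state s = (n+g+δ)·k/y = MPK·k/y = capital's share 0.48.

s_gold = 0.480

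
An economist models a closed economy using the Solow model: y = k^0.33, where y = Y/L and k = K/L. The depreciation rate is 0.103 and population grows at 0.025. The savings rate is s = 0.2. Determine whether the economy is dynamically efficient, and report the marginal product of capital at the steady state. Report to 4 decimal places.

n + δ = 0.025 + 0.103 = 0.128.
Steady-state k*: s·k^0.33 = 0.128·k gives k* = (0.2/0.128)^(1/0.67) ≈ 1.9466.
MPK = 0.33·1.9466^(-0.67) ≈ 0.2112.
MPK > n+δ = 0.128, so the economy is dynamically efficient (under-saving).

dynamically efficient; MPK ≈ 0.2112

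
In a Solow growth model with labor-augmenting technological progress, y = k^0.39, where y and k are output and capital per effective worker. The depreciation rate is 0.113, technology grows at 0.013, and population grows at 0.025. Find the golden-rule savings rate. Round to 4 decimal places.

n + g + δ = 0.025 + 0.013 + 0.113 = 0.151.
At the golden rule MPK = n+g+δ, and in any Cobb-Douglas steady state s = (n+g+δ)·k/y = MPK·k/y = capital's share 0.39.

s_gold = 0.3900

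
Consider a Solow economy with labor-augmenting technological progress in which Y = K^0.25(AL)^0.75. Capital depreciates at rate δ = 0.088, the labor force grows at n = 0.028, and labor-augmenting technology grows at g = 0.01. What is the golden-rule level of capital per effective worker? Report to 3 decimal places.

k_gold ≈ 2.493

Break-even investment rate: n + g + δ = 0.028 + 0.01 + 0.088 = 0.126.
Golden rule sets MPK = n+g+δ: 0.25·k^(0.25−1) = 0.126, so k_gold = (0.25/0.126)^(1/0.75) ≈ 2.4932.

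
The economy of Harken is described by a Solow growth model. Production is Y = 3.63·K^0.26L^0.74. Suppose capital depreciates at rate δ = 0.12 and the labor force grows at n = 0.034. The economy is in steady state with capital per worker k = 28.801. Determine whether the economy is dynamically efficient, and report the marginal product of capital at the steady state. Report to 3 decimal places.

dynamically inefficient; MPK ≈ 0.079

Break-even investment rate: n + δ = 0.034 + 0.12 = 0.154.
MPK = 0.26·3.63·k^(0.26−1) = 0.26·3.63·28.801^(-0.74) ≈ 0.0785.
MPK < 0.154, so the economy is dynamically inefficient (over-saving).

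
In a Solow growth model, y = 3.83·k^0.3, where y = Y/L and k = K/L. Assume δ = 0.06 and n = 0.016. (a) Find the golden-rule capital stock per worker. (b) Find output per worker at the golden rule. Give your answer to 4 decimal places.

n + δ = 0.016 + 0.06 = 0.076.
Maximizing c = f(k) − (n+δ)·k gives f'(k) = n+δ, i.e. 0.3·3.83·k^(0.3−1) = 0.076, so k_gold = (0.3·3.83/0.076)^(1/0.7) ≈ 48.4183.
y_gold = 3.83·48.4183^0.3 ≈ 12.2660.

(a) k_gold ≈ 48.4183; (b) y_gold ≈ 12.2660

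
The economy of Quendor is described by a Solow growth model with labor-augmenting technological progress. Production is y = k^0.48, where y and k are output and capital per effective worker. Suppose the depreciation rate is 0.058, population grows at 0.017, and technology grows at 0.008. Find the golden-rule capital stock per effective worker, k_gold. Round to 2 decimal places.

k_gold ≈ 29.22

Capital per effective worker breaks even when investment replaces (n + g + δ)·k; here n + g + δ = 0.083.
Setting f'(k) = n+g+δ gives 0.48·k^(0.48−1) = 0.083, hence k_gold = (0.48/0.083)^(1/0.52) ≈ 29.2212.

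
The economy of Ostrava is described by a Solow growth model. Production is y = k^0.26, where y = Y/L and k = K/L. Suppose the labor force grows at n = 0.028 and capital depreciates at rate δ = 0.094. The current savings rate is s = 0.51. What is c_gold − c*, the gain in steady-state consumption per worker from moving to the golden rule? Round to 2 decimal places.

Δc ≈ 0.16

The effective depreciation rate is n + δ = 0.028 + 0.094 = 0.122.
Current steady state (s = 0.51): k* = (0.51/0.122)^(1/0.74) ≈ 6.9099, y* = 6.9099^0.26 ≈ 1.6530, c* = (1−0.51)·1.6530 ≈ 0.8100.
Maximizing c = f(k) − (n+δ)·k gives f'(k) = n+δ, i.e. 0.26·k^(0.26−1) = 0.122, so k_gold = (0.26/0.122)^(1/0.74) ≈ 2.7802.
y_gold = 2.7802^0.26 ≈ 1.3045, c_gold = y_gold − 0.122·k_gold ≈ 0.9654.
Gain: Δc = 0.9654 − 0.8100 ≈ 0.1554.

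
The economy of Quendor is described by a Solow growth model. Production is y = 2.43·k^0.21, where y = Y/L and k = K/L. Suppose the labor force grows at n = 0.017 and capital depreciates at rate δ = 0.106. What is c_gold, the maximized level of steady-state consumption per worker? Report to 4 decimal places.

n + δ = 0.017 + 0.106 = 0.123.
Setting f'(k) = n+δ gives 0.21·2.43·k^(0.21−1) = 0.123, hence k_gold = (0.21·2.43/0.123)^(1/0.79) ≈ 6.0559.
y_gold = 2.43·6.0559^0.21 ≈ 3.5470.
c_gold = y_gold − (n+δ)·k_gold = 3.5470 − 0.123·6.0559 ≈ 2.8021.

c_gold ≈ 2.8021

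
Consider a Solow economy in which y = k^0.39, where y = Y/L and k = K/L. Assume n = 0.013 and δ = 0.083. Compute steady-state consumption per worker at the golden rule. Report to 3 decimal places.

c_gold ≈ 1.495

Capital per worker breaks even when investment replaces (n + δ)·k; here n + δ = 0.096.
Golden rule sets MPK = n+δ: 0.39·k^(0.39−1) = 0.096, so k_gold = (0.39/0.096)^(1/0.61) ≈ 9.9546.
y_gold = 9.9546^0.39 ≈ 2.4504.
c_gold = y_gold − (n+δ)·k_gold = 2.4504 − 0.096·9.9546 ≈ 1.4947.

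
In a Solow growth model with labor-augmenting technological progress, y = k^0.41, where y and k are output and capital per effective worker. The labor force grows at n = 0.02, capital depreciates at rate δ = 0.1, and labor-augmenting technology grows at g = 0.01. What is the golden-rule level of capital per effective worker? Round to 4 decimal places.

k_gold ≈ 7.0064

Break-even investment rate: n + g + δ = 0.02 + 0.01 + 0.1 = 0.13.
Golden rule sets MPK = n+g+δ: 0.41·k^(0.41−1) = 0.13, so k_gold = (0.41/0.13)^(1/0.59) ≈ 7.0064.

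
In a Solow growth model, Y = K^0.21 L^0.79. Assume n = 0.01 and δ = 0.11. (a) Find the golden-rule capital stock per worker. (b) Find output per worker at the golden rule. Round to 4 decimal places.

The effective depreciation rate is n + δ = 0.01 + 0.11 = 0.12.
Setting f'(k) = n+δ gives 0.21·k^(0.21−1) = 0.12, hence k_gold = (0.21/0.12)^(1/0.79) ≈ 2.0307.
y_gold = 2.0307^0.21 ≈ 1.1604.

(a) k_gold ≈ 2.0307; (b) y_gold ≈ 1.1604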